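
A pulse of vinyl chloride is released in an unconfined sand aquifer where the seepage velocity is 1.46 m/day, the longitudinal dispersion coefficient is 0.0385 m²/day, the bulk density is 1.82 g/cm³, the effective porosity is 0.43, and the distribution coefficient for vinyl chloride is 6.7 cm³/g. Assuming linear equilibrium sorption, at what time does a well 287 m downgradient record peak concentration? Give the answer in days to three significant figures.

Retardation factor R = 1 + ρ_b·K_d/n = 1 + 1.82 × 6.7/0.43 = 29.36.
Sorption retards both mechanisms: v_R = v/R = 0.04973 m/day, D_R = D/R = 0.001311 m²/day.
Peak time from v_R²t² + 2D_R t − x² = 0: t = (√(D_R² + v_R²x²) − D_R)/v_R².
√(D_R² + v_R²x²) = √(0.001311² + 0.04973² × 287²) = 14.27; v_R² = 0.002473.
t = (14.27 − 0.001311)/0.002473 = 5770 days.

5770 days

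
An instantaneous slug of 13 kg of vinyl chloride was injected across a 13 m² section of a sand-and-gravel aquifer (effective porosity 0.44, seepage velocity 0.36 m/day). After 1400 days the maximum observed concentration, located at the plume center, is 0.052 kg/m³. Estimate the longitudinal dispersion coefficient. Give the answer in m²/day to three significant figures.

0.109 m²/day

At the plume center C_max = M/(n_e·A·√(4πDt)), so D = M²/(4πt·(n_e·A·C_max)²).
n_e·A·C_max = 0.44 × 13 × 0.052 = 0.2974 kg/m.
D = 13²/(4π × 1400 × 0.2974²) = 0.109 m²/day.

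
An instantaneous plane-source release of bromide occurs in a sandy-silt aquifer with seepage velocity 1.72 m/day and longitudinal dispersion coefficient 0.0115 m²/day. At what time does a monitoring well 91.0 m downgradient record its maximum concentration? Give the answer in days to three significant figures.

52.9 days

For the 1D instantaneous-source solution, setting ∂C/∂t = 0 at fixed x gives v²t² + 2Dt − x² = 0, so t = (√(D² + v²x²) − D)/v².
√(D² + v²x²) = √(0.0115² + 1.72² × 91.0²) = 156.5; v² = 2.9584.
t = (156.5 − 0.0115)/2.9584 = 52.9 days (vs. the pure-advection estimate x/v = 52.9 d).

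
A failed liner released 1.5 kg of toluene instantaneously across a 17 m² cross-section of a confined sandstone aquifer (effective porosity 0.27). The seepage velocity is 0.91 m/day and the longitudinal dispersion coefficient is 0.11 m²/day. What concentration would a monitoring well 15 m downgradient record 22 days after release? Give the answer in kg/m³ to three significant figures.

For an instantaneous plane source, C(x,t) = M/(n_e·A·√(4πDt)) · exp(−(x−vt)²/(4Dt)), with n_e·A the pore (flow) area.
Plume center vt = 0.91 × 22 = 20.02 m, so the well at 15 m is 5.02 m upgradient of the peak.
√(4πDt) = 5.515 m, giving peak height M/(n_e·A·√(4πDt)) = 1.5/(0.27 × 17 × 5.515) = 0.05926 kg/m³.
(x−vt)²/(4Dt) = (-5.02)²/(4 × 0.11 × 22) = 2.603; exp(−2.603) = 0.07405.
C = 0.05926 × 0.07405 = 0.00439 kg/m³.

0.00439 kg/m³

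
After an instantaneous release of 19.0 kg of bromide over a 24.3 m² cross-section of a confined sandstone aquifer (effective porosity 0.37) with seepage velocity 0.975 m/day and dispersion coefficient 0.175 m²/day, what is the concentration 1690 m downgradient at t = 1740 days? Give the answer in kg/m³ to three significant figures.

For an instantaneous plane source, C(x,t) = M/(n_e·A·√(4πDt)) · exp(−(x−vt)²/(4Dt)), with n_e·A the pore (flow) area.
Plume center vt = 0.975 × 1740 = 1696.5 m, so the well at 1690 m is 6.5 m upgradient of the peak.
√(4πDt) = 61.86 m, giving peak height M/(n_e·A·√(4πDt)) = 19.0/(0.37 × 24.3 × 61.86) = 0.03416 kg/m³.
(x−vt)²/(4Dt) = (-6.5)²/(4 × 0.175 × 1740) = 0.03469; exp(−0.03469) = 0.9659.
C = 0.03416 × 0.9659 = 0.0330 kg/m³.

0.0330 kg/m³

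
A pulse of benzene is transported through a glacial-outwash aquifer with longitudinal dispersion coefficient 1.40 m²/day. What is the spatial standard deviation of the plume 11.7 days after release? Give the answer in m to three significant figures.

Dispersive spreading gives a Gaussian with σ² = 2Dt; advection only shifts the center.
σ = √(2 × 1.40 × 11.7) = 5.72 m.

5.72 m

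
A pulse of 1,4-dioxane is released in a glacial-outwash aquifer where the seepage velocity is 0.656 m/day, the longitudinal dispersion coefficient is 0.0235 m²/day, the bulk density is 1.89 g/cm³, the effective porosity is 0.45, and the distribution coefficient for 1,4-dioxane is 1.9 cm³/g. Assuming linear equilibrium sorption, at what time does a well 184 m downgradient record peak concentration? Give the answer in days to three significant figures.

Retardation factor R = 1 + ρ_b·K_d/n = 1 + 1.89 × 1.9/0.45 = 8.980.
Sorption retards both mechanisms: v_R = v/R = 0.07305 m/day, D_R = D/R = 0.002617 m²/day.
Peak time from v_R²t² + 2D_R t − x² = 0: t = (√(D_R² + v_R²x²) − D_R)/v_R².
√(D_R² + v_R²x²) = √(0.002617² + 0.07305² × 184²) = 13.44; v_R² = 0.005336.
t = (13.44 − 0.002617)/0.005336 = 2520 days.

2520 days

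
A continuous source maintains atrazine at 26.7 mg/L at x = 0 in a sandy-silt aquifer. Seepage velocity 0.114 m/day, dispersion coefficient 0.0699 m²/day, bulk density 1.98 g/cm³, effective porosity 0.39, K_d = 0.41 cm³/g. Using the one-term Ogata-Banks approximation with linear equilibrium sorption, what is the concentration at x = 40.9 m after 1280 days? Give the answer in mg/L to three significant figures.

Retardation factor R = 1 + ρ_b·K_d/n = 1 + 1.98 × 0.41/0.39 = 3.082.
Sorption retards both mechanisms: v_R = v/R = 0.03699 m/day, D_R = D/R = 0.02268 m²/day.
v_R·t = 0.03699 × 1280 = 47.3472 m; 2√(D_R t) = 10.78 m; argument = (40.9 − 47.3472)/10.78 = -0.5981.
C = C₀ × ½·erfc(-0.5981) = 26.7 × 0.8012 = 21.4 mg/L.

21.4 mg/L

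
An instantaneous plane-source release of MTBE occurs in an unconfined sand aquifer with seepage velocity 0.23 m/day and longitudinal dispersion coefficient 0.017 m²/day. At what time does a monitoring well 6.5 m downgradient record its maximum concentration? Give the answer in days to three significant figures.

27.9 days

For the 1D instantaneous-source solution, setting ∂C/∂t = 0 at fixed x gives v²t² + 2Dt − x² = 0, so t = (√(D² + v²x²) − D)/v².
√(D² + v²x²) = √(0.017² + 0.23² × 6.5²) = 1.495; v² = 0.0529.
t = (1.495 − 0.017)/0.0529 = 27.9 days (vs. the pure-advection estimate x/v = 28.3 d).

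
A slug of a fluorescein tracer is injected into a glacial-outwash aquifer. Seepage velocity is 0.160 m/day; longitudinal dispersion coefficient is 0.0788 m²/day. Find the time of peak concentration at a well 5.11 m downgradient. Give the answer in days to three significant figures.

29.0 days

For the 1D instantaneous-source solution, setting ∂C/∂t = 0 at fixed x gives v²t² + 2Dt − x² = 0, so t = (√(D² + v²x²) − D)/v².
√(D² + v²x²) = √(0.0788² + 0.160² × 5.11²) = 0.8214; v² = 0.0256.
t = (0.8214 − 0.0788)/0.0256 = 29.0 days (vs. the pure-advection estimate x/v = 31.9 d).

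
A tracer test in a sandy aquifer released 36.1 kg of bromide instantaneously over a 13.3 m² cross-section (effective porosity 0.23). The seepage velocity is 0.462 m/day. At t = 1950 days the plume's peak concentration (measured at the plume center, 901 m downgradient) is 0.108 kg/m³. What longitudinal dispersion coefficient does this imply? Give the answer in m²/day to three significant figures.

At the plume center C_max = M/(n_e·A·√(4πDt)), so D = M²/(4πt·(n_e·A·C_max)²).
n_e·A·C_max = 0.23 × 13.3 × 0.108 = 0.3304 kg/m.
D = 36.1²/(4π × 1950 × 0.3304²) = 0.487 m²/day.

0.487 m²/day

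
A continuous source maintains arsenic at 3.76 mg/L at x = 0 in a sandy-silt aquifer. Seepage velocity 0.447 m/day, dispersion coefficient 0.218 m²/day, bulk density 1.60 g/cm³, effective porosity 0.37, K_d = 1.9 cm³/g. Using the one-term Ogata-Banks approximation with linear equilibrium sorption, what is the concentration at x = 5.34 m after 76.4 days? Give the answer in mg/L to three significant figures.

Retardation factor R = 1 + ρ_b·K_d/n = 1 + 1.60 × 1.9/0.37 = 9.216.
Sorption retards both mechanisms: v_R = v/R = 0.04850 m/day, D_R = D/R = 0.02365 m²/day.
v_R·t = 0.04850 × 76.4 = 3.7054 m; 2√(D_R t) = 2.688 m; argument = (5.34 − 3.7054)/2.688 = 0.6081.
C = C₀ × ½·erfc(0.6081) = 3.76 × 0.1949 = 0.733 mg/L.

0.733 mg/L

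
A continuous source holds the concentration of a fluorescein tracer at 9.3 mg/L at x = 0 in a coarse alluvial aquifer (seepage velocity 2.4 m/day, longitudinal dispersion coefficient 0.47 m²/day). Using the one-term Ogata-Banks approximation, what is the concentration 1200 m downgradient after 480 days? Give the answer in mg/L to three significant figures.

0.111 mg/L

For a continuous step input, C/C₀ ≈ ½·erfc((x−vt)/(2√(Dt))).
vt = 2.4 × 480 = 1152 m and 2√(Dt) = 2√(0.47 × 480) = 30.04 m.
Argument (x−vt)/(2√(Dt)) = (1200 − 1152)/30.04 = 1.598; ½·erfc(1.598) = 0.01191.
C = 9.3 × 0.01191 = 0.111 mg/L.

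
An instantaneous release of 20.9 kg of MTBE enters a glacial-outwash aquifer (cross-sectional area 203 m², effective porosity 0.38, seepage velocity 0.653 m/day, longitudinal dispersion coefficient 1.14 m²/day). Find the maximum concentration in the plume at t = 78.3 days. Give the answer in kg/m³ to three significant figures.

The peak of an instantaneous 1D plume sits at x = vt; there the Gaussian factor is 1 and C_max = M/(n_e·A·√(4πDt)), where n_e·A is the pore area the mass is dissolved in.
√(4πDt) = √(4π × 1.14 × 78.3) = 33.49 m, so C_max = 20.9/(0.38 × 203 × 33.49) = 0.00809 kg/m³.

0.00809 kg/m³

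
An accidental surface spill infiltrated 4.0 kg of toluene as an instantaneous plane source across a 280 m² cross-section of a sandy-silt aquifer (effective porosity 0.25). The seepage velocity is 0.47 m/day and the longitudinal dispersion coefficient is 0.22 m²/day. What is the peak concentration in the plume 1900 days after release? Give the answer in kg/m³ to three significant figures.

The peak of an instantaneous 1D plume sits at x = vt; there the Gaussian factor is 1 and C_max = M/(n_e·A·√(4πDt)), where n_e·A is the pore area the mass is dissolved in.
√(4πDt) = √(4π × 0.22 × 1900) = 72.48 m, so C_max = 4.0/(0.25 × 280 × 72.48) = 0.000788 kg/m³.

0.000788 kg/m³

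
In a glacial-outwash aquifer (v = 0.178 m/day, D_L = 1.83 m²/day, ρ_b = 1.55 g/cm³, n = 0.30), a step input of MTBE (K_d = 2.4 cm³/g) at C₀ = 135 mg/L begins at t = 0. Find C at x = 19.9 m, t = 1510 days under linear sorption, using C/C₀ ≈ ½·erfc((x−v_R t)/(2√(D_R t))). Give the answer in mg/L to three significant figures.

67.9 mg/L

Retardation factor R = 1 + ρ_b·K_d/n = 1 + 1.55 × 2.4/0.30 = 13.40.
Sorption retards both mechanisms: v_R = v/R = 0.01328 m/day, D_R = D/R = 0.1366 m²/day.
v_R·t = 0.01328 × 1510 = 20.0528 m; 2√(D_R t) = 28.72 m; argument = (19.9 − 20.0528)/28.72 = -0.005320.
C = C₀ × ½·erfc(-0.005320) = 135 × 0.5030 = 67.9 mg/L.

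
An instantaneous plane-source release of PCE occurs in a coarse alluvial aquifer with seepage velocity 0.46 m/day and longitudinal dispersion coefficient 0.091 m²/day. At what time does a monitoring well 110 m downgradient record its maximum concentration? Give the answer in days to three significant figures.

239 days

For the 1D instantaneous-source solution, setting ∂C/∂t = 0 at fixed x gives v²t² + 2Dt − x² = 0, so t = (√(D² + v²x²) − D)/v².
√(D² + v²x²) = √(0.091² + 0.46² × 110²) = 50.60; v² = 0.2116.
t = (50.60 − 0.091)/0.2116 = 239 days (vs. the pure-advection estimate x/v = 239 d).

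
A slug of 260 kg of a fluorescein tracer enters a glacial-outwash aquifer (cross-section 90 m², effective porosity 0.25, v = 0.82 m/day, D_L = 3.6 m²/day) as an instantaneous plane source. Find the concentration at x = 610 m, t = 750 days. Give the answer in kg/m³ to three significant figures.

For an instantaneous plane source, C(x,t) = M/(n_e·A·√(4πDt)) · exp(−(x−vt)²/(4Dt)), with n_e·A the pore (flow) area.
Plume center vt = 0.82 × 750 = 615 m, so the well at 610 m is 5 m upgradient of the peak.
√(4πDt) = 184.2 m, giving peak height M/(n_e·A·√(4πDt)) = 260/(0.25 × 90 × 184.2) = 0.06273 kg/m³.
(x−vt)²/(4Dt) = (-5)²/(4 × 3.6 × 750) = 0.002315; exp(−0.002315) = 0.9977.
C = 0.06273 × 0.9977 = 0.0626 kg/m³.

0.0626 kg/m³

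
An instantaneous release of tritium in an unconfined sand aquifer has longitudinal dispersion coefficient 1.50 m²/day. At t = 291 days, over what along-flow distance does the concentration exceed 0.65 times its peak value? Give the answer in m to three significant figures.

54.9 m

The plume is Gaussian with σ = √(2Dt) = √(2 × 1.50 × 291) = 29.55 m.
C/C_peak = exp(−Δx²/(2σ²)) = 0.65 ⇒ Δx = σ·√(−2 ln 0.65) = 29.55 × 0.9282 = 27.43 m.
Width = 2Δx = 54.9 m.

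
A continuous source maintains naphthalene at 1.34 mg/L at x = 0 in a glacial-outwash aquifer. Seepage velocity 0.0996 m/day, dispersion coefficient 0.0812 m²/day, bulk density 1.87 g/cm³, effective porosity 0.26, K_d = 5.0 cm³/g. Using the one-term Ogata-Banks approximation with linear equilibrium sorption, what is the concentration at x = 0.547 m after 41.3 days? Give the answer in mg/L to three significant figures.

Retardation factor R = 1 + ρ_b·K_d/n = 1 + 1.87 × 5.0/0.26 = 36.96.
Sorption retards both mechanisms: v_R = v/R = 0.002695 m/day, D_R = D/R = 0.002197 m²/day.
v_R·t = 0.002695 × 41.3 = 0.1113035 m; 2√(D_R t) = 0.6024 m; argument = (0.547 − 0.1113035)/0.6024 = 0.7233.
C = C₀ × ½·erfc(0.7233) = 1.34 × 0.1532 = 0.205 mg/L.

0.205 mg/L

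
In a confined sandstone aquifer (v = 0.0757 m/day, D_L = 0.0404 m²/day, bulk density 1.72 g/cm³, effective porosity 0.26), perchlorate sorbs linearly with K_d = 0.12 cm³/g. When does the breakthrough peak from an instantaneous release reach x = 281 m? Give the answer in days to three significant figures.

6650 days

Retardation factor R = 1 + ρ_b·K_d/n = 1 + 1.72 × 0.12/0.26 = 1.794.
Sorption retards both mechanisms: v_R = v/R = 0.04220 m/day, D_R = D/R = 0.02252 m²/day.
Peak time from v_R²t² + 2D_R t − x² = 0: t = (√(D_R² + v_R²x²) − D_R)/v_R².
√(D_R² + v_R²x²) = √(0.02252² + 0.04220² × 281²) = 11.86; v_R² = 0.001781.
t = (11.86 − 0.02252)/0.001781 = 6650 days.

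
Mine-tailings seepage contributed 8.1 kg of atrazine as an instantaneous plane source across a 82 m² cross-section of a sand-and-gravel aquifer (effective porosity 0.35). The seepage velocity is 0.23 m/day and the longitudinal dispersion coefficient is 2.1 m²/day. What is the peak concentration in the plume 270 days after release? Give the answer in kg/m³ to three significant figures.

The peak of an instantaneous 1D plume sits at x = vt; there the Gaussian factor is 1 and C_max = M/(n_e·A·√(4πDt)), where n_e·A is the pore area the mass is dissolved in.
√(4πDt) = √(4π × 2.1 × 270) = 84.41 m, so C_max = 8.1/(0.35 × 82 × 84.41) = 0.00334 kg/m³.

0.00334 kg/m³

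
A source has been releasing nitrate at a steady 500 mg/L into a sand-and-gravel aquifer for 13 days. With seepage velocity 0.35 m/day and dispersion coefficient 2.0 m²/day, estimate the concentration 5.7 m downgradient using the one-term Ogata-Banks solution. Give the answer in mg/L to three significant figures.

For a continuous step input, C/C₀ ≈ ½·erfc((x−vt)/(2√(Dt))).
vt = 0.35 × 13 = 4.55 m and 2√(Dt) = 2√(2.0 × 13) = 10.20 m.
Argument (x−vt)/(2√(Dt)) = (5.7 − 4.55)/10.20 = 0.1127; ½·erfc(0.1127) = 0.4367.
C = 500 × 0.4367 = 218 mg/L.

218 mg/L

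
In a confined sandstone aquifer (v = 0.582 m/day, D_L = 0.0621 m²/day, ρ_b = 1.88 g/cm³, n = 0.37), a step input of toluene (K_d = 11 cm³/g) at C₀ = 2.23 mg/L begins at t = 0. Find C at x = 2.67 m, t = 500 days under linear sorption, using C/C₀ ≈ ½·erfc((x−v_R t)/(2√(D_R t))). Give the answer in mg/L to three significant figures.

Retardation factor R = 1 + ρ_b·K_d/n = 1 + 1.88 × 11/0.37 = 56.89.
Sorption retards both mechanisms: v_R = v/R = 0.01023 m/day, D_R = D/R = 0.001092 m²/day.
v_R·t = 0.01023 × 500 = 5.115 m; 2√(D_R t) = 1.478 m; argument = (2.67 − 5.115)/1.478 = -1.654.
C = C₀ × ½·erfc(-1.654) = 2.23 × 0.9903 = 2.21 mg/L.

2.21 mg/L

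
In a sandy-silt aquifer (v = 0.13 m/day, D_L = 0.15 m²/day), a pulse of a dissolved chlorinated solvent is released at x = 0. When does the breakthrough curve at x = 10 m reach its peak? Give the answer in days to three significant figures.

68.6 days

For the 1D instantaneous-source solution, setting ∂C/∂t = 0 at fixed x gives v²t² + 2Dt − x² = 0, so t = (√(D² + v²x²) − D)/v².
√(D² + v²x²) = √(0.15² + 0.13² × 10²) = 1.309; v² = 0.0169.
t = (1.309 − 0.15)/0.0169 = 68.6 days (vs. the pure-advection estimate x/v = 76.9 d).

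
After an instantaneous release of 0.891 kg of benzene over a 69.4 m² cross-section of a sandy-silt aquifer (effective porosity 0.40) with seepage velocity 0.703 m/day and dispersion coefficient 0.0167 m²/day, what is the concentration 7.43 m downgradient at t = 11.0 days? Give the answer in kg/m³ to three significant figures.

0.0186 kg/m³

For an instantaneous plane source, C(x,t) = M/(n_e·A·√(4πDt)) · exp(−(x−vt)²/(4Dt)), with n_e·A the pore (flow) area.
Plume center vt = 0.703 × 11.0 = 7.733 m, so the well at 7.43 m is 0.303 m upgradient of the peak.
√(4πDt) = 1.519 m, giving peak height M/(n_e·A·√(4πDt)) = 0.891/(0.40 × 69.4 × 1.519) = 0.02113 kg/m³.
(x−vt)²/(4Dt) = (-0.303)²/(4 × 0.0167 × 11.0) = 0.1249; exp(−0.1249) = 0.8826.
C = 0.02113 × 0.8826 = 0.0186 kg/m³.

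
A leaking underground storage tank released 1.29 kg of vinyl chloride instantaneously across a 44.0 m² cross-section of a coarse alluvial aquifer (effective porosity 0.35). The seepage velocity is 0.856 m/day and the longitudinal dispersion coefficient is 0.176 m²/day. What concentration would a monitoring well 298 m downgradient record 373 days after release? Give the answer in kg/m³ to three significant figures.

0.000519 kg/m³

For an instantaneous plane source, C(x,t) = M/(n_e·A·√(4πDt)) · exp(−(x−vt)²/(4Dt)), with n_e·A the pore (flow) area.
Plume center vt = 0.856 × 373 = 319.288 m, so the well at 298 m is 21.288 m upgradient of the peak.
√(4πDt) = 28.72 m, giving peak height M/(n_e·A·√(4πDt)) = 1.29/(0.35 × 44.0 × 28.72) = 0.002917 kg/m³.
(x−vt)²/(4Dt) = (-21.288)²/(4 × 0.176 × 373) = 1.726; exp(−1.726) = 0.1780.
C = 0.002917 × 0.1780 = 0.000519 kg/m³.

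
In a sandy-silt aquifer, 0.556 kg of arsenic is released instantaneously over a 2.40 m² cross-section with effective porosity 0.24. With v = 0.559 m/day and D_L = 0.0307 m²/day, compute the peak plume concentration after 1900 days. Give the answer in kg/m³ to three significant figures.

The peak of an instantaneous 1D plume sits at x = vt; there the Gaussian factor is 1 and C_max = M/(n_e·A·√(4πDt)), where n_e·A is the pore area the mass is dissolved in.
√(4πDt) = √(4π × 0.0307 × 1900) = 27.07 m, so C_max = 0.556/(0.24 × 2.40 × 27.07) = 0.0357 kg/m³.

0.0357 kg/m³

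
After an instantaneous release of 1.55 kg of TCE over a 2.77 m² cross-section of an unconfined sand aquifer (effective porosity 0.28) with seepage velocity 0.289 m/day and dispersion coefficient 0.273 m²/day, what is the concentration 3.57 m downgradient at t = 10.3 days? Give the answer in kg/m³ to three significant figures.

0.326 kg/m³

For an instantaneous plane source, C(x,t) = M/(n_e·A·√(4πDt)) · exp(−(x−vt)²/(4Dt)), with n_e·A the pore (flow) area.
Plume center vt = 0.289 × 10.3 = 2.9767 m, so the well at 3.57 m is 0.5933 m downgradient of the peak.
√(4πDt) = 5.944 m, giving peak height M/(n_e·A·√(4πDt)) = 1.55/(0.28 × 2.77 × 5.944) = 0.3362 kg/m³.
(x−vt)²/(4Dt) = (0.5933)²/(4 × 0.273 × 10.3) = 0.03130; exp(−0.03130) = 0.9692.
C = 0.3362 × 0.9692 = 0.326 kg/m³.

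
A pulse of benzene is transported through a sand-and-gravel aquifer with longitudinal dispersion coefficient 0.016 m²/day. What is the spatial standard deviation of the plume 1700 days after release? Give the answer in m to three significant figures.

Dispersive spreading gives a Gaussian with σ² = 2Dt; advection only shifts the center.
σ = √(2 × 0.016 × 1700) = 7.38 m.

7.38 m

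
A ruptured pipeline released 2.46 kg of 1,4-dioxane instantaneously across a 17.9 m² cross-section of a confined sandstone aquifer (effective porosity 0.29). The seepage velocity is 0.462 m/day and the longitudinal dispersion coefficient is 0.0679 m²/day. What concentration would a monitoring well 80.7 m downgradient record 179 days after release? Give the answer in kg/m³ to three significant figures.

For an instantaneous plane source, C(x,t) = M/(n_e·A·√(4πDt)) · exp(−(x−vt)²/(4Dt)), with n_e·A the pore (flow) area.
Plume center vt = 0.462 × 179 = 82.698 m, so the well at 80.7 m is 1.998 m upgradient of the peak.
√(4πDt) = 12.36 m, giving peak height M/(n_e·A·√(4πDt)) = 2.46/(0.29 × 17.9 × 12.36) = 0.03834 kg/m³.
(x−vt)²/(4Dt) = (-1.998)²/(4 × 0.0679 × 179) = 0.08211; exp(−0.08211) = 0.9212.
C = 0.03834 × 0.9212 = 0.0353 kg/m³.

0.0353 kg/m³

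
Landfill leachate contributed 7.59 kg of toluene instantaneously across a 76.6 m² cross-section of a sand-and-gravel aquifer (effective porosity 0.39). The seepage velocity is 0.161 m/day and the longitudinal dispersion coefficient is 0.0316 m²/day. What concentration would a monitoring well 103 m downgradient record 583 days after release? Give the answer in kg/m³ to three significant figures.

For an instantaneous plane source, C(x,t) = M/(n_e·A·√(4πDt)) · exp(−(x−vt)²/(4Dt)), with n_e·A the pore (flow) area.
Plume center vt = 0.161 × 583 = 93.863 m, so the well at 103 m is 9.137 m downgradient of the peak.
√(4πDt) = 15.22 m, giving peak height M/(n_e·A·√(4πDt)) = 7.59/(0.39 × 76.6 × 15.22) = 0.01669 kg/m³.
(x−vt)²/(4Dt) = (9.137)²/(4 × 0.0316 × 583) = 1.133; exp(−1.133) = 0.3221.
C = 0.01669 × 0.3221 = 0.00538 kg/m³.

0.00538 kg/m³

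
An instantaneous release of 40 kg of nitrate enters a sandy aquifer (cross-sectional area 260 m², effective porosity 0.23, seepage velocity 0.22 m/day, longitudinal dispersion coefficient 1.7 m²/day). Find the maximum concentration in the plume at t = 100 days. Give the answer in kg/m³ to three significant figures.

0.0145 kg/m³

The peak of an instantaneous 1D plume sits at x = vt; there the Gaussian factor is 1 and C_max = M/(n_e·A·√(4πDt)), where n_e·A is the pore area the mass is dissolved in.
√(4πDt) = √(4π × 1.7 × 100) = 46.22 m, so C_max = 40/(0.23 × 260 × 46.22) = 0.0145 kg/m³.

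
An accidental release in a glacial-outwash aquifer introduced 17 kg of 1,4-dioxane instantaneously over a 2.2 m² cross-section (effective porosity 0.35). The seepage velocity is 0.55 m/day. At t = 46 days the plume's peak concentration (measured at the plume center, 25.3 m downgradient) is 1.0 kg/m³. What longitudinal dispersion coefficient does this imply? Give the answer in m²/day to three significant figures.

0.843 m²/day

At the plume center C_max = M/(n_e·A·√(4πDt)), so D = M²/(4πt·(n_e·A·C_max)²).
n_e·A·C_max = 0.35 × 2.2 × 1.0 = 0.7700 kg/m.
D = 17²/(4π × 46 × 0.7700²) = 0.843 m²/day.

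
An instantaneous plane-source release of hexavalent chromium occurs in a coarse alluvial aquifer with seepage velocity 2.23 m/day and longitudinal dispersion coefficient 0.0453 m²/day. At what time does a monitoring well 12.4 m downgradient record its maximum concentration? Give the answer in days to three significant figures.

5.55 days

For the 1D instantaneous-source solution, setting ∂C/∂t = 0 at fixed x gives v²t² + 2Dt − x² = 0, so t = (√(D² + v²x²) − D)/v².
√(D² + v²x²) = √(0.0453² + 2.23² × 12.4²) = 27.65; v² = 4.9729.
t = (27.65 − 0.0453)/4.9729 = 5.55 days (vs. the pure-advection estimate x/v = 5.56 d).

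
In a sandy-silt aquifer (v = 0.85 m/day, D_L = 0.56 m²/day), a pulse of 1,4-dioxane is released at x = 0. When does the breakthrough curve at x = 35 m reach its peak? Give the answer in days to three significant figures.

40.4 days

For the 1D instantaneous-source solution, setting ∂C/∂t = 0 at fixed x gives v²t² + 2Dt − x² = 0, so t = (√(D² + v²x²) − D)/v².
√(D² + v²x²) = √(0.56² + 0.85² × 35²) = 29.76; v² = 0.7225.
t = (29.76 − 0.56)/0.7225 = 40.4 days (vs. the pure-advection estimate x/v = 41.2 d).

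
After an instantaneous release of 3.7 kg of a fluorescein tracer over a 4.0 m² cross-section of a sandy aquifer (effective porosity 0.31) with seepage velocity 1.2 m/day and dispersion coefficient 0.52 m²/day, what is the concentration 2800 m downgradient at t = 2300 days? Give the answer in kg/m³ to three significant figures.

0.0174 kg/m³

For an instantaneous plane source, C(x,t) = M/(n_e·A·√(4πDt)) · exp(−(x−vt)²/(4Dt)), with n_e·A the pore (flow) area.
Plume center vt = 1.2 × 2300 = 2760 m, so the well at 2800 m is 40 m downgradient of the peak.
√(4πDt) = 122.6 m, giving peak height M/(n_e·A·√(4πDt)) = 3.7/(0.31 × 4.0 × 122.6) = 0.02434 kg/m³.
(x−vt)²/(4Dt) = (40)²/(4 × 0.52 × 2300) = 0.3344; exp(−0.3344) = 0.7158.
C = 0.02434 × 0.7158 = 0.0174 kg/m³.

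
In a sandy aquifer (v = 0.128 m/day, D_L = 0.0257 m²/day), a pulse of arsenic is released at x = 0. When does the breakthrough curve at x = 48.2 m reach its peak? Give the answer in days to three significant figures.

375 days

For the 1D instantaneous-source solution, setting ∂C/∂t = 0 at fixed x gives v²t² + 2Dt − x² = 0, so t = (√(D² + v²x²) − D)/v².
√(D² + v²x²) = √(0.0257² + 0.128² × 48.2²) = 6.170; v² = 0.016384.
t = (6.170 − 0.0257)/0.016384 = 375 days (vs. the pure-advection estimate x/v = 377 d).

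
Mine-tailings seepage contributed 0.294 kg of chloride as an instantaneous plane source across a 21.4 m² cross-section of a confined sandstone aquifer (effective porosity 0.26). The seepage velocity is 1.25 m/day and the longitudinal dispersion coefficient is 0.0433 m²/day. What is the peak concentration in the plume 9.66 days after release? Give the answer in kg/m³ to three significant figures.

0.0230 kg/m³

The peak of an instantaneous 1D plume sits at x = vt; there the Gaussian factor is 1 and C_max = M/(n_e·A·√(4πDt)), where n_e·A is the pore area the mass is dissolved in.
√(4πDt) = √(4π × 0.0433 × 9.66) = 2.293 m, so C_max = 0.294/(0.26 × 21.4 × 2.293) = 0.0230 kg/m³.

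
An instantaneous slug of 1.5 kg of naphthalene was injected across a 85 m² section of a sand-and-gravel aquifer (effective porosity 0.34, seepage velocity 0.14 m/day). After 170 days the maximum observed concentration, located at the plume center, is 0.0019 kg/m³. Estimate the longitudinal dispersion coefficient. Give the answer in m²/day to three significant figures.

At the plume center C_max = M/(n_e·A·√(4πDt)), so D = M²/(4πt·(n_e·A·C_max)²).
n_e·A·C_max = 0.34 × 85 × 0.0019 = 0.05491 kg/m.
D = 1.5²/(4π × 170 × 0.05491²) = 0.349 m²/day.

0.349 m²/day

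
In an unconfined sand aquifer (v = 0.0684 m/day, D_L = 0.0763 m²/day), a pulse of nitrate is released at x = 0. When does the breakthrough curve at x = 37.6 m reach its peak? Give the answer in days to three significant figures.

For the 1D instantaneous-source solution, setting ∂C/∂t = 0 at fixed x gives v²t² + 2Dt − x² = 0, so t = (√(D² + v²x²) − D)/v².
√(D² + v²x²) = √(0.0763² + 0.0684² × 37.6²) = 2.573; v² = 0.00467856.
t = (2.573 − 0.0763)/0.00467856 = 534 days (vs. the pure-advection estimate x/v = 550 d).

534 days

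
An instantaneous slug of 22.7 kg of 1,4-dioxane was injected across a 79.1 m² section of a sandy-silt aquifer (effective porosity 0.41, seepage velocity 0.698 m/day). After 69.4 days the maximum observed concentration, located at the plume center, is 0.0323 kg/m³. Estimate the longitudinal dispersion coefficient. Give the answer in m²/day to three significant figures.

At the plume center C_max = M/(n_e·A·√(4πDt)), so D = M²/(4πt·(n_e·A·C_max)²).
n_e·A·C_max = 0.41 × 79.1 × 0.0323 = 1.048 kg/m.
D = 22.7²/(4π × 69.4 × 1.048²) = 0.538 m²/day.

0.538 m²/day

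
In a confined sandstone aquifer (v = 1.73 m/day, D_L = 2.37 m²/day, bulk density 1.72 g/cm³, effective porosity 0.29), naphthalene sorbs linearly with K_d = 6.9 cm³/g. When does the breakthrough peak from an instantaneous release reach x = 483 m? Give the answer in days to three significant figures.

Retardation factor R = 1 + ρ_b·K_d/n = 1 + 1.72 × 6.9/0.29 = 41.92.
Sorption retards both mechanisms: v_R = v/R = 0.04127 m/day, D_R = D/R = 0.05654 m²/day.
Peak time from v_R²t² + 2D_R t − x² = 0: t = (√(D_R² + v_R²x²) − D_R)/v_R².
√(D_R² + v_R²x²) = √(0.05654² + 0.04127² × 483²) = 19.93; v_R² = 0.001703.
t = (19.93 − 0.05654)/0.001703 = 11700 days.

11700 days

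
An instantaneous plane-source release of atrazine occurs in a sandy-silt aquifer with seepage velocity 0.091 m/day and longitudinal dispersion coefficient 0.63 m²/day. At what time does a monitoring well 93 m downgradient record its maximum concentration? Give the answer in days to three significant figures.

949 days

For the 1D instantaneous-source solution, setting ∂C/∂t = 0 at fixed x gives v²t² + 2Dt − x² = 0, so t = (√(D² + v²x²) − D)/v².
√(D² + v²x²) = √(0.63² + 0.091² × 93²) = 8.486; v² = 0.008281.
t = (8.486 − 0.63)/0.008281 = 949 days (vs. the pure-advection estimate x/v = 1020 d).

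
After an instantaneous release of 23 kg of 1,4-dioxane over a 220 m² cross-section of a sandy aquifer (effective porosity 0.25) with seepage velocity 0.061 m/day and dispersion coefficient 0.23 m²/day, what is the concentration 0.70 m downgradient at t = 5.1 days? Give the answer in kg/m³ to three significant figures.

For an instantaneous plane source, C(x,t) = M/(n_e·A·√(4πDt)) · exp(−(x−vt)²/(4Dt)), with n_e·A the pore (flow) area.
Plume center vt = 0.061 × 5.1 = 0.3111 m, so the well at 0.70 m is 0.3889 m downgradient of the peak.
√(4πDt) = 3.839 m, giving peak height M/(n_e·A·√(4πDt)) = 23/(0.25 × 220 × 3.839) = 0.1089 kg/m³.
(x−vt)²/(4Dt) = (0.3889)²/(4 × 0.23 × 5.1) = 0.03223; exp(−0.03223) = 0.9683.
C = 0.1089 × 0.9683 = 0.105 kg/m³.

0.105 kg/m³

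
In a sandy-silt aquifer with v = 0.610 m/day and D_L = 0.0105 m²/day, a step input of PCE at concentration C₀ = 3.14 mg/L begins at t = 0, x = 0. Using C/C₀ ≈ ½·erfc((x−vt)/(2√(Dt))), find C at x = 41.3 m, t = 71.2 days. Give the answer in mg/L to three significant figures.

3.01 mg/L

For a continuous step input, C/C₀ ≈ ½·erfc((x−vt)/(2√(Dt))).
vt = 0.610 × 71.2 = 43.432 m and 2√(Dt) = 2√(0.0105 × 71.2) = 1.729 m.
Argument (x−vt)/(2√(Dt)) = (41.3 − 43.432)/1.729 = -1.233; ½·erfc(-1.233) = 0.9594.
C = 3.14 × 0.9594 = 3.01 mg/L.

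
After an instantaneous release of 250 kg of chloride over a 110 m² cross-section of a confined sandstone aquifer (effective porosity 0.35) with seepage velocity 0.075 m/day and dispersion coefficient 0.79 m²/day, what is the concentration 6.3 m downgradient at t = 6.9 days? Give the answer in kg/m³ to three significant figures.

For an instantaneous plane source, C(x,t) = M/(n_e·A·√(4πDt)) · exp(−(x−vt)²/(4Dt)), with n_e·A the pore (flow) area.
Plume center vt = 0.075 × 6.9 = 0.5175 m, so the well at 6.3 m is 5.7825 m downgradient of the peak.
√(4πDt) = 8.276 m, giving peak height M/(n_e·A·√(4πDt)) = 250/(0.35 × 110 × 8.276) = 0.7846 kg/m³.
(x−vt)²/(4Dt) = (5.7825)²/(4 × 0.79 × 6.9) = 1.534; exp(−1.534) = 0.2157.
C = 0.7846 × 0.2157 = 0.169 kg/m³.

0.169 kg/m³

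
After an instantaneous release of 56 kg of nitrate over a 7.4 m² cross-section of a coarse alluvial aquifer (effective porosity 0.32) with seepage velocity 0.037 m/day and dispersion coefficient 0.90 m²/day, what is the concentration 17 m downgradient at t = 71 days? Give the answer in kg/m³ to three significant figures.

0.372 kg/m³

For an instantaneous plane source, C(x,t) = M/(n_e·A·√(4πDt)) · exp(−(x−vt)²/(4Dt)), with n_e·A the pore (flow) area.
Plume center vt = 0.037 × 71 = 2.627 m, so the well at 17 m is 14.373 m downgradient of the peak.
√(4πDt) = 28.34 m, giving peak height M/(n_e·A·√(4πDt)) = 56/(0.32 × 7.4 × 28.34) = 0.8345 kg/m³.
(x−vt)²/(4Dt) = (14.373)²/(4 × 0.90 × 71) = 0.8082; exp(−0.8082) = 0.4457.
C = 0.8345 × 0.4457 = 0.372 kg/m³.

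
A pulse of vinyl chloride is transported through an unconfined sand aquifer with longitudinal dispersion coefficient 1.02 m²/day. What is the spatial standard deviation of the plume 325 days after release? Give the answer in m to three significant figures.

25.7 m

Dispersive spreading gives a Gaussian with σ² = 2Dt; advection only shifts the center.
σ = √(2 × 1.02 × 325) = 25.7 m.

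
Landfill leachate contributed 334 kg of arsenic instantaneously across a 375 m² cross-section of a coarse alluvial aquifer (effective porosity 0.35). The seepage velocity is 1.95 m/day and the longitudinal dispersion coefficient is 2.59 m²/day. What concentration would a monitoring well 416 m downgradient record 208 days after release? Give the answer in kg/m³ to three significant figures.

For an instantaneous plane source, C(x,t) = M/(n_e·A·√(4πDt)) · exp(−(x−vt)²/(4Dt)), with n_e·A the pore (flow) area.
Plume center vt = 1.95 × 208 = 405.6 m, so the well at 416 m is 10.4 m downgradient of the peak.
√(4πDt) = 82.28 m, giving peak height M/(n_e·A·√(4πDt)) = 334/(0.35 × 375 × 82.28) = 0.03093 kg/m³.
(x−vt)²/(4Dt) = (10.4)²/(4 × 2.59 × 208) = 0.05019; exp(−0.05019) = 0.9510.
C = 0.03093 × 0.9510 = 0.0294 kg/m³.

0.0294 kg/m³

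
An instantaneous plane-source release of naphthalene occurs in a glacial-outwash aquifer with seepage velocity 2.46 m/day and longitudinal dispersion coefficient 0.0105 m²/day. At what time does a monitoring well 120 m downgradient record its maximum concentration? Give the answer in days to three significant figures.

48.8 days

For the 1D instantaneous-source solution, setting ∂C/∂t = 0 at fixed x gives v²t² + 2Dt − x² = 0, so t = (√(D² + v²x²) − D)/v².
√(D² + v²x²) = √(0.0105² + 2.46² × 120²) = 295.2; v² = 6.0516.
t = (295.2 − 0.0105)/6.0516 = 48.8 days (vs. the pure-advection estimate x/v = 48.8 d).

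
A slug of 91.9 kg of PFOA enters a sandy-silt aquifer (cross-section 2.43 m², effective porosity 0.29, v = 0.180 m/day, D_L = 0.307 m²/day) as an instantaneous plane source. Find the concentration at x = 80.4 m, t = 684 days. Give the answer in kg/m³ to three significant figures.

0.289 kg/m³

For an instantaneous plane source, C(x,t) = M/(n_e·A·√(4πDt)) · exp(−(x−vt)²/(4Dt)), with n_e·A the pore (flow) area.
Plume center vt = 0.180 × 684 = 123.12 m, so the well at 80.4 m is 42.72 m upgradient of the peak.
√(4πDt) = 51.37 m, giving peak height M/(n_e·A·√(4πDt)) = 91.9/(0.29 × 2.43 × 51.37) = 2.539 kg/m³.
(x−vt)²/(4Dt) = (-42.72)²/(4 × 0.307 × 684) = 2.173; exp(−2.173) = 0.1138.
C = 2.539 × 0.1138 = 0.289 kg/m³.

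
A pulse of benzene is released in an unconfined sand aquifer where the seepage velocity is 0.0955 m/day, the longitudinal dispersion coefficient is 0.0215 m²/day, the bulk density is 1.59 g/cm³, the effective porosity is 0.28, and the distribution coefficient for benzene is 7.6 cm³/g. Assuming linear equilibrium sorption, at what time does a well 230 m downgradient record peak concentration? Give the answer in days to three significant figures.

Retardation factor R = 1 + ρ_b·K_d/n = 1 + 1.59 × 7.6/0.28 = 44.16.
Sorption retards both mechanisms: v_R = v/R = 0.002163 m/day, D_R = D/R = 0.0004869 m²/day.
Peak time from v_R²t² + 2D_R t − x² = 0: t = (√(D_R² + v_R²x²) − D_R)/v_R².
√(D_R² + v_R²x²) = √(0.0004869² + 0.002163² × 230²) = 0.4975; v_R² = 4.679e-06.
t = (0.4975 − 0.0004869)/4.679e-06 = 106000 days.

106000 days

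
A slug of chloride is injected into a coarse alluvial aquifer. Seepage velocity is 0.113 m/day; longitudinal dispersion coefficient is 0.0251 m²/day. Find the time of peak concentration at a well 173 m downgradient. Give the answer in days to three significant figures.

1530 days

For the 1D instantaneous-source solution, setting ∂C/∂t = 0 at fixed x gives v²t² + 2Dt − x² = 0, so t = (√(D² + v²x²) − D)/v².
√(D² + v²x²) = √(0.0251² + 0.113² × 173²) = 19.55; v² = 0.012769.
t = (19.55 − 0.0251)/0.012769 = 1530 days (vs. the pure-advection estimate x/v = 1530 d).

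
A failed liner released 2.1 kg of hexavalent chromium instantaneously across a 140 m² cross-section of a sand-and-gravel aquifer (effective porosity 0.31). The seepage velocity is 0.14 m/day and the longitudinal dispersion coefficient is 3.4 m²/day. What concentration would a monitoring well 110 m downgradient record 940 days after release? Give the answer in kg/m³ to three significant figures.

0.000233 kg/m³

For an instantaneous plane source, C(x,t) = M/(n_e·A·√(4πDt)) · exp(−(x−vt)²/(4Dt)), with n_e·A the pore (flow) area.
Plume center vt = 0.14 × 940 = 131.6 m, so the well at 110 m is 21.6 m upgradient of the peak.
√(4πDt) = 200.4 m, giving peak height M/(n_e·A·√(4πDt)) = 2.1/(0.31 × 140 × 200.4) = 0.0002415 kg/m³.
(x−vt)²/(4Dt) = (-21.6)²/(4 × 3.4 × 940) = 0.03650; exp(−0.03650) = 0.9642.
C = 0.0002415 × 0.9642 = 0.000233 kg/m³.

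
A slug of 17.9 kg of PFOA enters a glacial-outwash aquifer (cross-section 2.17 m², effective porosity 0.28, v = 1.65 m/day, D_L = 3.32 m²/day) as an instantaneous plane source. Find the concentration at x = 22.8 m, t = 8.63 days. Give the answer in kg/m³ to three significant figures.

For an instantaneous plane source, C(x,t) = M/(n_e·A·√(4πDt)) · exp(−(x−vt)²/(4Dt)), with n_e·A the pore (flow) area.
Plume center vt = 1.65 × 8.63 = 14.2395 m, so the well at 22.8 m is 8.5605 m downgradient of the peak.
√(4πDt) = 18.97 m, giving peak height M/(n_e·A·√(4πDt)) = 17.9/(0.28 × 2.17 × 18.97) = 1.553 kg/m³.
(x−vt)²/(4Dt) = (8.5605)²/(4 × 3.32 × 8.63) = 0.6394; exp(−0.6394) = 0.5276.
C = 1.553 × 0.5276 = 0.819 kg/m³.

0.819 kg/m³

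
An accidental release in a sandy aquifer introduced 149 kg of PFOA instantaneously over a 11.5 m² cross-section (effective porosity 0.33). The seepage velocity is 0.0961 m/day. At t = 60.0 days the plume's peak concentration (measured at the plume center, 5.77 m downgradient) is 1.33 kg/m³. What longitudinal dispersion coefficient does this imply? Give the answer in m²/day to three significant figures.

At the plume center C_max = M/(n_e·A·√(4πDt)), so D = M²/(4πt·(n_e·A·C_max)²).
n_e·A·C_max = 0.33 × 11.5 × 1.33 = 5.047 kg/m.
D = 149²/(4π × 60.0 × 5.047²) = 1.16 m²/day.

1.16 m²/day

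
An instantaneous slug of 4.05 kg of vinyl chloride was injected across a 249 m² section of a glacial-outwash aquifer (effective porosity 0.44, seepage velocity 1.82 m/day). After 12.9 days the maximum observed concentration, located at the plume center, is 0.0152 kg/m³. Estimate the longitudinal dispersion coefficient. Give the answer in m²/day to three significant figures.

At the plume center C_max = M/(n_e·A·√(4πDt)), so D = M²/(4πt·(n_e·A·C_max)²).
n_e·A·C_max = 0.44 × 249 × 0.0152 = 1.665 kg/m.
D = 4.05²/(4π × 12.9 × 1.665²) = 0.0365 m²/day.

0.0365 m²/day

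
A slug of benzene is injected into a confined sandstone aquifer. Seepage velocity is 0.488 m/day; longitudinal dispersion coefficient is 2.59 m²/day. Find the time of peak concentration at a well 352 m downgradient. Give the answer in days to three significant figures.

For the 1D instantaneous-source solution, setting ∂C/∂t = 0 at fixed x gives v²t² + 2Dt − x² = 0, so t = (√(D² + v²x²) − D)/v².
√(D² + v²x²) = √(2.59² + 0.488² × 352²) = 171.8; v² = 0.238144.
t = (171.8 − 2.59)/0.238144 = 711 days (vs. the pure-advection estimate x/v = 721 d).

711 days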